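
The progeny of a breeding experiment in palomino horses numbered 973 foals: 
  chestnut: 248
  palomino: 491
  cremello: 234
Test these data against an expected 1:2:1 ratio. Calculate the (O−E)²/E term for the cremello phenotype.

The 1:2:1 ratio has 4 parts, so with N = 973 the expected counts are:
  chestnut: 973 × 1/4 = 243.25
  palomino: 973 × 2/4 = 486.5
  cremello: 973 × 1/4 = 243.25
Contribution of cremello: (234 − 243.25)² / 243.25 = 0.3517

0.352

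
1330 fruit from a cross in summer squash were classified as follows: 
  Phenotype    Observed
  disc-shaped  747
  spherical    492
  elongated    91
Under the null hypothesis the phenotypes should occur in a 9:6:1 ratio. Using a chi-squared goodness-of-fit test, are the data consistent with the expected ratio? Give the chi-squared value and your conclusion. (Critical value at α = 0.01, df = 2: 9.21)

Total ratio parts = 16. Expected numbers out of 1330:
  disc-shaped: 1330 × 9/16 = 748.125
  spherical: 1330 × 6/16 = 498.75
  elongated: 1330 × 1/16 = 83.125
χ² = Σ (O − E)² / E
  disc-shaped: (747 − 748.125)² / 748.125 = 0.0017
  spherical: (492 − 498.75)² / 498.75 = 0.0914
  elongated: (91 − 83.125)² / 83.125 = 0.7461
χ² = 0.0017 + 0.0914 + 0.7461 = 0.8392 ≈ 0.839
Degrees of freedom = 3 − 1 = 2; critical value at α = 0.01 is 9.21.
Since 0.839 < 9.21, we fail to reject the null hypothesis — the data are consistent with the 9:6:1 ratio.

0.839; consistent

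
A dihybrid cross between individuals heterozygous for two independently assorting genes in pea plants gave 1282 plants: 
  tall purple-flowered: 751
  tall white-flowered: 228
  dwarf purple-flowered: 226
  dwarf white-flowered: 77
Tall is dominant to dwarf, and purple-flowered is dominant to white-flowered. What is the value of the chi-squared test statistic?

A dihybrid F₂ with independent assortment and complete dominance at both loci gives a 9:3:3:1 phenotypic ratio.
Under the 9:3:3:1 hypothesis (Σ ratio = 16, N = 1282):
  tall purple-flowered: 1282 × 9/16 = 721.125
  tall white-flowered: 1282 × 3/16 = 240.375
  dwarf purple-flowered: 1282 × 3/16 = 240.375
  dwarf white-flowered: 1282 × 1/16 = 80.125
χ² = Σ (O − E)² / E
  tall purple-flowered: (751 − 721.125)² / 721.125 = 1.2377
  tall white-flowered: (228 − 240.375)² / 240.375 = 0.6371
  dwarf purple-flowered: (226 − 240.375)² / 240.375 = 0.8597
  dwarf white-flowered: (77 − 80.125)² / 80.125 = 0.1219
χ² = 1.2377 + 0.6371 + 0.8597 + 0.1219 = 2.8564 ≈ 2.856

2.856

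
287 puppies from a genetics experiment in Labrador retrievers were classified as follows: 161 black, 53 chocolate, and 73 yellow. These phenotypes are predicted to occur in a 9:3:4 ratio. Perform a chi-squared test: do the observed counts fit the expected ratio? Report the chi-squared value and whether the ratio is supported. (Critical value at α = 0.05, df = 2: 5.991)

Total ratio parts = 16. Expected numbers out of 287:
  black: 287 × 9/16 = 161.4375
  chocolate: 287 × 3/16 = 53.8125
  yellow: 287 × 4/16 = 71.75
χ² = Σ (O − E)² / E
  black: (161 − 161.4375)² / 161.4375 = 0.0012
  chocolate: (53 − 53.8125)² / 53.8125 = 0.0123
  yellow: (73 − 71.75)² / 71.75 = 0.0218
χ² = 0.0012 + 0.0123 + 0.0218 = 0.0353 ≈ 0.035
Degrees of freedom = 3 − 1 = 2; critical value at α = 0.05 is 5.991.
Since 0.035 < 5.991, we fail to reject the null hypothesis — the data are consistent with the 9:3:4 ratio.

0.035; consistent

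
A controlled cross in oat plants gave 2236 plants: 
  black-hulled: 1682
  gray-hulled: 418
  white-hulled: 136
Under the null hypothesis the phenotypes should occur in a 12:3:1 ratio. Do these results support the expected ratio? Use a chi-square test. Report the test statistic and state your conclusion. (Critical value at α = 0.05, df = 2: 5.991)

0.119; consistent

Under the 12:3:1 hypothesis (Σ ratio = 16, N = 2236):
  black-hulled: 2236 × 12/16 = 1677
  gray-hulled: 2236 × 3/16 = 419.25
  white-hulled: 2236 × 1/16 = 139.75
χ² = Σ (O − E)² / E
  black-hulled: (1682 − 1677)² / 1677 = 0.0149
  gray-hulled: (418 − 419.25)² / 419.25 = 0.0037
  white-hulled: (136 − 139.75)² / 139.75 = 0.1006
χ² = 0.0149 + 0.0037 + 0.1006 = 0.1192 ≈ 0.119
Degrees of freedom = 3 − 1 = 2; critical value at α = 0.05 is 5.991.
Since 0.119 < 5.991, we fail to reject the null hypothesis — the data are consistent with the 12:3:1 ratio.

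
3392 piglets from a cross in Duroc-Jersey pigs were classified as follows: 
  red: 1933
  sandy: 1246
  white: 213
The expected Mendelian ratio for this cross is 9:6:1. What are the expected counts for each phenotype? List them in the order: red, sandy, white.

1908, 1272, 212

Expected counts for N = 3392 under a 9:6:1 ratio (total parts = 16):
  red: 3392 × 9/16 = 1908
  sandy: 3392 × 6/16 = 1272
  white: 3392 × 1/16 = 212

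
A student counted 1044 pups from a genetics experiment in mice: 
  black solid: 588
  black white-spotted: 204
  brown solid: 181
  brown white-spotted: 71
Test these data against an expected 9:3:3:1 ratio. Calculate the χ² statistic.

1.967

Under the 9:3:3:1 hypothesis (Σ ratio = 16, N = 1044):
  black solid: 1044 × 9/16 = 587.25
  black white-spotted: 1044 × 3/16 = 195.75
  brown solid: 1044 × 3/16 = 195.75
  brown white-spotted: 1044 × 1/16 = 65.25
χ² = Σ (O − E)² / E
  black solid: (588 − 587.25)² / 587.25 = 0.0010
  black white-spotted: (204 − 195.75)² / 195.75 = 0.3477
  brown solid: (181 − 195.75)² / 195.75 = 1.1114
  brown white-spotted: (71 − 65.25)² / 65.25 = 0.5067
χ² = 0.0010 + 0.3477 + 1.1114 + 0.5067 = 1.9668 ≈ 1.967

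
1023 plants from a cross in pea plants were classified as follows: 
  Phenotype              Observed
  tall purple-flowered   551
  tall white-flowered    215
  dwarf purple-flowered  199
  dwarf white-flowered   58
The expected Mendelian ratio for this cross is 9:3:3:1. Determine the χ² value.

The 9:3:3:1 ratio has 16 parts, so with N = 1023 the expected counts are:
  tall purple-flowered: 1023 × 9/16 = 575.4375
  tall white-flowered: 1023 × 3/16 = 191.8125
  dwarf purple-flowered: 1023 × 3/16 = 191.8125
  dwarf white-flowered: 1023 × 1/16 = 63.9375
χ² = Σ (O − E)² / E
  tall purple-flowered: (551 − 575.4375)² / 575.4375 = 1.0378
  tall white-flowered: (215 − 191.8125)² / 191.8125 = 2.8031
  dwarf purple-flowered: (199 − 191.8125)² / 191.8125 = 0.2693
  dwarf white-flowered: (58 − 63.9375)² / 63.9375 = 0.5514
χ² = 1.0378 + 2.8031 + 0.2693 + 0.5514 = 4.6616 ≈ 4.662

4.662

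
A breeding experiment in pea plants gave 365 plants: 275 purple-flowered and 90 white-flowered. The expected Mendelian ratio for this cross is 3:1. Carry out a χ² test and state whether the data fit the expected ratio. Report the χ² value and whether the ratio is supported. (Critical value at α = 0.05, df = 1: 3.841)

Under the 3:1 hypothesis (Σ ratio = 4, N = 365):
  purple-flowered: 365 × 3/4 = 273.75
  white-flowered: 365 × 1/4 = 91.25
χ² = Σ (O − E)² / E
  purple-flowered: (275 − 273.75)² / 273.75 = 0.0057
  white-flowered: (90 − 91.25)² / 91.25 = 0.0171
χ² = 0.0057 + 0.0171 = 0.0228 ≈ 0.023
Degrees of freedom = 2 − 1 = 1; critical value at α = 0.05 is 3.841.
Since 0.023 < 3.841, we fail to reject the null hypothesis — the data are consistent with the 3:1 ratio.

0.023; consistent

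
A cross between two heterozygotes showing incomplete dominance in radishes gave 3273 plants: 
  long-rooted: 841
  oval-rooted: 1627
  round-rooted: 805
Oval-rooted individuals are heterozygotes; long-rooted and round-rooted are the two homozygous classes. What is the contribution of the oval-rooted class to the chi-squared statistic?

With incomplete dominance, a heterozygote × heterozygote cross gives a 1:2:1 phenotypic ratio.
The 1:2:1 ratio has 4 parts, so with N = 3273 the expected counts are:
  long-rooted: 3273 × 1/4 = 818.25
  oval-rooted: 3273 × 2/4 = 1636.5
  round-rooted: 3273 × 1/4 = 818.25
Contribution of oval-rooted: (1627 − 1636.5)² / 1636.5 = 0.0551

0.055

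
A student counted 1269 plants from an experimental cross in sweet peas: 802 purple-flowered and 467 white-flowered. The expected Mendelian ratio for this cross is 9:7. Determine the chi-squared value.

The 9:7 ratio has 16 parts, so with N = 1269 the expected counts are:
  purple-flowered: 1269 × 9/16 = 713.8125
  white-flowered: 1269 × 7/16 = 555.1875
χ² = Σ (O − E)² / E
  purple-flowered: (802 − 713.8125)² / 713.8125 = 10.8951
  white-flowered: (467 − 555.1875)² / 555.1875 = 14.0079
χ² = 10.8951 + 14.0079 = 24.903

24.903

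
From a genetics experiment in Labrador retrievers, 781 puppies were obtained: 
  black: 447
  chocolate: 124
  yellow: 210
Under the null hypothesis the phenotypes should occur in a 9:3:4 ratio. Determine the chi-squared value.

Under the 9:3:4 hypothesis (Σ ratio = 16, N = 781):
  black: 781 × 9/16 = 439.3125
  chocolate: 781 × 3/16 = 146.4375
  yellow: 781 × 4/16 = 195.25
χ² = Σ (O − E)² / E
  black: (447 − 439.3125)² / 439.3125 = 0.1345
  chocolate: (124 − 146.4375)² / 146.4375 = 3.4379
  yellow: (210 − 195.25)² / 195.25 = 1.1143
χ² = 0.1345 + 3.4379 + 1.1143 = 4.6867 ≈ 4.687

4.687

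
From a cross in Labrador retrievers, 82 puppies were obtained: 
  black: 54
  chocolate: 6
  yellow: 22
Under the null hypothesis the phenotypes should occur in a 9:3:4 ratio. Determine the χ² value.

Total ratio parts = 16. Expected numbers out of 82:
  black: 82 × 9/16 = 46.125
  chocolate: 82 × 3/16 = 15.375
  yellow: 82 × 4/16 = 20.5
χ² = Σ (O − E)² / E
  black: (54 − 46.125)² / 46.125 = 1.3445
  chocolate: (6 − 15.375)² / 15.375 = 5.7165
  yellow: (22 − 20.5)² / 20.5 = 0.1098
χ² = 1.3445 + 5.7165 + 0.1098 = 7.1708 ≈ 7.171

7.171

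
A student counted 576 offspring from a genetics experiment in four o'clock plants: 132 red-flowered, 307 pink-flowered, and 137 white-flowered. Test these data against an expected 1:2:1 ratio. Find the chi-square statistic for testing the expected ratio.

2.594

The 1:2:1 ratio has 4 parts, so with N = 576 the expected counts are:
  red-flowered: 576 × 1/4 = 144
  pink-flowered: 576 × 2/4 = 288
  white-flowered: 576 × 1/4 = 144
χ² = Σ (O − E)² / E
  red-flowered: (132 − 144)² / 144 = 1.0000
  pink-flowered: (307 − 288)² / 288 = 1.2535
  white-flowered: (137 − 144)² / 144 = 0.3403
χ² = 1.0000 + 1.2535 + 0.3403 = 2.5938 ≈ 2.594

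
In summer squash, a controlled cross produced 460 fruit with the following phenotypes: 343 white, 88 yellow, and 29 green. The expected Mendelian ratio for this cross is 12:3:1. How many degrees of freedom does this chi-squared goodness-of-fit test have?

2

A goodness-of-fit test with 3 phenotype classes has df = 3 − 1 = 2.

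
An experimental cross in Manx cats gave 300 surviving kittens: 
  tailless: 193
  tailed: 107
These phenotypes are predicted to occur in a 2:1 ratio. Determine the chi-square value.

Expected counts for N = 300 under a 2:1 ratio (total parts = 3):
  tailless: 300 × 2/3 = 200
  tailed: 300 × 1/3 = 100
χ² = Σ (O − E)² / E
  tailless: (193 − 200)² / 200 = 0.2450
  tailed: (107 − 100)² / 100 = 0.4900
χ² = 0.2450 + 0.4900 = 0.735

0.735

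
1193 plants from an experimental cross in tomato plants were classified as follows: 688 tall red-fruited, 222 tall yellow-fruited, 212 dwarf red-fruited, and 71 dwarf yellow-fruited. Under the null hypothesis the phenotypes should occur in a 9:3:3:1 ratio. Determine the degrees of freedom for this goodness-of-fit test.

A goodness-of-fit test with 4 phenotype classes has df = 4 − 1 = 3.

3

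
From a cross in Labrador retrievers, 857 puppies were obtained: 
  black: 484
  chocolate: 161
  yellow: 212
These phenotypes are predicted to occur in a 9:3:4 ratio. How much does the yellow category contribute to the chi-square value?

0.024

Under the 9:3:4 hypothesis (Σ ratio = 16, N = 857):
  black: 857 × 9/16 = 482.0625
  chocolate: 857 × 3/16 = 160.6875
  yellow: 857 × 4/16 = 214.25
Contribution of yellow: (212 − 214.25)² / 214.25 = 0.0236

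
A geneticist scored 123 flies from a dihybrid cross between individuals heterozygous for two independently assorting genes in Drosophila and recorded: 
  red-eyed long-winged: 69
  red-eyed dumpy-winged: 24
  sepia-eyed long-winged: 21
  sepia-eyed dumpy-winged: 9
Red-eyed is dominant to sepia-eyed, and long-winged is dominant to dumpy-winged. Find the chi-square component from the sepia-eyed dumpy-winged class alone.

0.224

A dihybrid F₂ with independent assortment and complete dominance at both loci gives a 9:3:3:1 phenotypic ratio.
Total ratio parts = 16. Expected numbers out of 123:
  red-eyed long-winged: 123 × 9/16 = 69.1875
  red-eyed dumpy-winged: 123 × 3/16 = 23.0625
  sepia-eyed long-winged: 123 × 3/16 = 23.0625
  sepia-eyed dumpy-winged: 123 × 1/16 = 7.6875
Contribution of sepia-eyed dumpy-winged: (9 − 7.6875)² / 7.6875 = 0.2241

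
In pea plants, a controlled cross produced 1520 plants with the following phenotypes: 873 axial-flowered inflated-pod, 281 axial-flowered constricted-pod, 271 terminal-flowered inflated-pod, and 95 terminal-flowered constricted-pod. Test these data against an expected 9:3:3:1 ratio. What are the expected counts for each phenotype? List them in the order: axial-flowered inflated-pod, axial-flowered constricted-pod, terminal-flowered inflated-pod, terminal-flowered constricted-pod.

855, 285, 285, 95

Under the 9:3:3:1 hypothesis (Σ ratio = 16, N = 1520):
  axial-flowered inflated-pod: 1520 × 9/16 = 855
  axial-flowered constricted-pod: 1520 × 3/16 = 285
  terminal-flowered inflated-pod: 1520 × 3/16 = 285
  terminal-flowered constricted-pod: 1520 × 1/16 = 95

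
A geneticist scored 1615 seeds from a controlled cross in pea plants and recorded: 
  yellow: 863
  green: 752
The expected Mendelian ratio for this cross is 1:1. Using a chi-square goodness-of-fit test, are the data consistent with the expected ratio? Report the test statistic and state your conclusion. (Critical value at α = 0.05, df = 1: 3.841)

Under the 1:1 hypothesis (Σ ratio = 2, N = 1615):
  yellow: 1615 × 1/2 = 807.5
  green: 1615 × 1/2 = 807.5
χ² = Σ (O − E)² / E
  yellow: (863 − 807.5)² / 807.5 = 3.8146
  green: (752 − 807.5)² / 807.5 = 3.8146
χ² = 3.8146 + 3.8146 = 7.6292 ≈ 7.629
Degrees of freedom = 2 − 1 = 1; critical value at α = 0.05 is 3.841.
Since 7.629 > 3.841, we reject the null hypothesis — the data do not fit the 1:1 ratio.

7.629; not consistent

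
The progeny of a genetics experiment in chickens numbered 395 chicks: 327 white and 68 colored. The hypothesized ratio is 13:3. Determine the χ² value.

0.611

Total ratio parts = 16. Expected numbers out of 395:
  white: 395 × 13/16 = 320.9375
  colored: 395 × 3/16 = 74.0625
χ² = Σ (O − E)² / E
  white: (327 − 320.9375)² / 320.9375 = 0.1145
  colored: (68 − 74.0625)² / 74.0625 = 0.4963
χ² = 0.1145 + 0.4963 = 0.6108 ≈ 0.611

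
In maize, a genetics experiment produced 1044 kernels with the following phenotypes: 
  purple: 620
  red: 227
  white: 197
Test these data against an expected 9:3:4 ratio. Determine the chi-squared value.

Total ratio parts = 16. Expected numbers out of 1044:
  purple: 1044 × 9/16 = 587.25
  red: 1044 × 3/16 = 195.75
  white: 1044 × 4/16 = 261
χ² = Σ (O − E)² / E
  purple: (620 − 587.25)² / 587.25 = 1.8264
  red: (227 − 195.75)² / 195.75 = 4.9888
  white: (197 − 261)² / 261 = 15.6935
χ² = 1.8264 + 4.9888 + 15.6935 = 22.5087 ≈ 22.509

22.509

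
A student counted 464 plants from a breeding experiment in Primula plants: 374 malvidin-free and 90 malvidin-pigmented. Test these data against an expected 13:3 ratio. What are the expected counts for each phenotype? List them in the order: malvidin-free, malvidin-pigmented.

The 13:3 ratio has 16 parts, so with N = 464 the expected counts are:
  malvidin-free: 464 × 13/16 = 377
  malvidin-pigmented: 464 × 3/16 = 87

377, 87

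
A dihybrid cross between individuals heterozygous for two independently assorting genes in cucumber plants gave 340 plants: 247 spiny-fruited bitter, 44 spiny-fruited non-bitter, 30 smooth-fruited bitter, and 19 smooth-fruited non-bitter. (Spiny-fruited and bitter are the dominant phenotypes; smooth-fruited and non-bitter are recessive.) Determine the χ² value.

A dihybrid F₂ with independent assortment and complete dominance at both loci gives a 9:3:3:1 phenotypic ratio.
The 9:3:3:1 ratio has 16 parts, so with N = 340 the expected counts are:
  spiny-fruited bitter: 340 × 9/16 = 191.25
  spiny-fruited non-bitter: 340 × 3/16 = 63.75
  smooth-fruited bitter: 340 × 3/16 = 63.75
  smooth-fruited non-bitter: 340 × 1/16 = 21.25
χ² = Σ (O − E)² / E
  spiny-fruited bitter: (247 − 191.25)² / 191.25 = 16.2513
  spiny-fruited non-bitter: (44 − 63.75)² / 63.75 = 6.1186
  smooth-fruited bitter: (30 − 63.75)² / 63.75 = 17.8676
  smooth-fruited non-bitter: (19 − 21.25)² / 21.25 = 0.2382
χ² = 16.2513 + 6.1186 + 17.8676 + 0.2382 = 40.4757 ≈ 40.476

40.476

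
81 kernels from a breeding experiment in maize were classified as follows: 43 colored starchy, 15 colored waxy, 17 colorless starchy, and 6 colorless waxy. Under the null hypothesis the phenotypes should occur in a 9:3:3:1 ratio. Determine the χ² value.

0.536

Expected counts for N = 81 under a 9:3:3:1 ratio (total parts = 16):
  colored starchy: 81 × 9/16 = 45.5625
  colored waxy: 81 × 3/16 = 15.1875
  colorless starchy: 81 × 3/16 = 15.1875
  colorless waxy: 81 × 1/16 = 5.0625
χ² = Σ (O − E)² / E
  colored starchy: (43 − 45.5625)² / 45.5625 = 0.1441
  colored waxy: (15 − 15.1875)² / 15.1875 = 0.0023
  colorless starchy: (17 − 15.1875)² / 15.1875 = 0.2163
  colorless waxy: (6 − 5.0625)² / 5.0625 = 0.1736
χ² = 0.1441 + 0.0023 + 0.2163 + 0.1736 = 0.5363 ≈ 0.536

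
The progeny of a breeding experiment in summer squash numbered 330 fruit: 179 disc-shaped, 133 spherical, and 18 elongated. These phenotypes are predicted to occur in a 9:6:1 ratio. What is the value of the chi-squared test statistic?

1.262

The 9:6:1 ratio has 16 parts, so with N = 330 the expected counts are:
  disc-shaped: 330 × 9/16 = 185.625
  spherical: 330 × 6/16 = 123.75
  elongated: 330 × 1/16 = 20.625
χ² = Σ (O − E)² / E
  disc-shaped: (179 − 185.625)² / 185.625 = 0.2364
  spherical: (133 − 123.75)² / 123.75 = 0.6914
  elongated: (18 − 20.625)² / 20.625 = 0.3341
χ² = 0.2364 + 0.6914 + 0.3341 = 1.2619 ≈ 1.262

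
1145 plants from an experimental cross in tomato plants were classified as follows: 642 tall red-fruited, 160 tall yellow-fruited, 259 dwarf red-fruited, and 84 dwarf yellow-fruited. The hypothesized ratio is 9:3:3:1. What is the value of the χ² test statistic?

25.245

Total ratio parts = 16. Expected numbers out of 1145:
  tall red-fruited: 1145 × 9/16 = 644.0625
  tall yellow-fruited: 1145 × 3/16 = 214.6875
  dwarf red-fruited: 1145 × 3/16 = 214.6875
  dwarf yellow-fruited: 1145 × 1/16 = 71.5625
χ² = Σ (O − E)² / E
  tall red-fruited: (642 − 644.0625)² / 644.0625 = 0.0066
  tall yellow-fruited: (160 − 214.6875)² / 214.6875 = 13.9306
  dwarf red-fruited: (259 − 214.6875)² / 214.6875 = 9.1463
  dwarf yellow-fruited: (84 − 71.5625)² / 71.5625 = 2.1616
χ² = 0.0066 + 13.9306 + 9.1463 + 2.1616 = 25.2451 ≈ 25.245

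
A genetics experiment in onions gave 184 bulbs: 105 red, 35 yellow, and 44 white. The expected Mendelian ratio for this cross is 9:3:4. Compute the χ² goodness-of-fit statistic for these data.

0.116

The 9:3:4 ratio has 16 parts, so with N = 184 the expected counts are:
  red: 184 × 9/16 = 103.5
  yellow: 184 × 3/16 = 34.5
  white: 184 × 4/16 = 46
χ² = Σ (O − E)² / E
  red: (105 − 103.5)² / 103.5 = 0.0217
  yellow: (35 − 34.5)² / 34.5 = 0.0072
  white: (44 − 46)² / 46 = 0.0870
χ² = 0.0217 + 0.0072 + 0.0870 = 0.1159 ≈ 0.116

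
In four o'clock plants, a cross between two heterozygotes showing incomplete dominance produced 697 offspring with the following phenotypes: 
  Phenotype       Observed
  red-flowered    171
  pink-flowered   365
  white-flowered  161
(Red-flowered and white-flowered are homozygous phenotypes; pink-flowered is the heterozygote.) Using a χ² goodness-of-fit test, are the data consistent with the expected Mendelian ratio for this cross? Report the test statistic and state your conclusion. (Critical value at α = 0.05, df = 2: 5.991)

With incomplete dominance, a heterozygote × heterozygote cross gives a 1:2:1 phenotypic ratio.
Total ratio parts = 4. Expected numbers out of 697:
  red-flowered: 697 × 1/4 = 174.25
  pink-flowered: 697 × 2/4 = 348.5
  white-flowered: 697 × 1/4 = 174.25
χ² = Σ (O − E)² / E
  red-flowered: (171 − 174.25)² / 174.25 = 0.0606
  pink-flowered: (365 − 348.5)² / 348.5 = 0.7812
  white-flowered: (161 − 174.25)² / 174.25 = 1.0075
χ² = 0.0606 + 0.7812 + 1.0075 = 1.8493 ≈ 1.849
Degrees of freedom = 3 − 1 = 2; critical value at α = 0.05 is 5.991.
Since 1.849 < 5.991, we fail to reject the null hypothesis — the data are consistent with the 1:2:1 ratio.

1.849; consistent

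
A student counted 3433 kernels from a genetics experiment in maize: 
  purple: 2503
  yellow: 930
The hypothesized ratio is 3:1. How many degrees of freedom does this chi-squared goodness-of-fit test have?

1

A goodness-of-fit test with 2 phenotype classes has df = 2 − 1 = 1.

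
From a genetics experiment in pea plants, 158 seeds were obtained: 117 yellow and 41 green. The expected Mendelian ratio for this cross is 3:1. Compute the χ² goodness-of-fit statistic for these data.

Expected counts for N = 158 under a 3:1 ratio (total parts = 4):
  yellow: 158 × 3/4 = 118.5
  green: 158 × 1/4 = 39.5
χ² = Σ (O − E)² / E
  yellow: (117 − 118.5)² / 118.5 = 0.0190
  green: (41 − 39.5)² / 39.5 = 0.0570
χ² = 0.0190 + 0.0570 = 0.076

0.076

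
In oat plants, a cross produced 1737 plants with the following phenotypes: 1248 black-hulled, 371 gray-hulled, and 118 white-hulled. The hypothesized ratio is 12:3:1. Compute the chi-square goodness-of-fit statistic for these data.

Under the 12:3:1 hypothesis (Σ ratio = 16, N = 1737):
  black-hulled: 1737 × 12/16 = 1302.75
  gray-hulled: 1737 × 3/16 = 325.6875
  white-hulled: 1737 × 1/16 = 108.5625
χ² = Σ (O − E)² / E
  black-hulled: (1248 − 1302.75)² / 1302.75 = 2.3009
  gray-hulled: (371 − 325.6875)² / 325.6875 = 6.3043
  white-hulled: (118 − 108.5625)² / 108.5625 = 0.8204
χ² = 2.3009 + 6.3043 + 0.8204 = 9.4256 ≈ 9.426

9.426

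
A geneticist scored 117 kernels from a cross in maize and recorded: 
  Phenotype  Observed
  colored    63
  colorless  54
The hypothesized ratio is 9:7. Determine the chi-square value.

The 9:7 ratio has 16 parts, so with N = 117 the expected counts are:
  colored: 117 × 9/16 = 65.8125
  colorless: 117 × 7/16 = 51.1875
χ² = Σ (O − E)² / E
  colored: (63 − 65.8125)² / 65.8125 = 0.1202
  colorless: (54 − 51.1875)² / 51.1875 = 0.1545
χ² = 0.1202 + 0.1545 = 0.2747 ≈ 0.275

0.275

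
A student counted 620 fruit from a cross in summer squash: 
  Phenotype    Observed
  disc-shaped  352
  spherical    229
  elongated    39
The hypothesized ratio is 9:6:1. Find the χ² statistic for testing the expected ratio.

0.085

Expected counts for N = 620 under a 9:6:1 ratio (total parts = 16):
  disc-shaped: 620 × 9/16 = 348.75
  spherical: 620 × 6/16 = 232.5
  elongated: 620 × 1/16 = 38.75
χ² = Σ (O − E)² / E
  disc-shaped: (352 − 348.75)² / 348.75 = 0.0303
  spherical: (229 − 232.5)² / 232.5 = 0.0527
  elongated: (39 − 38.75)² / 38.75 = 0.0016
χ² = 0.0303 + 0.0527 + 0.0016 = 0.0846 ≈ 0.085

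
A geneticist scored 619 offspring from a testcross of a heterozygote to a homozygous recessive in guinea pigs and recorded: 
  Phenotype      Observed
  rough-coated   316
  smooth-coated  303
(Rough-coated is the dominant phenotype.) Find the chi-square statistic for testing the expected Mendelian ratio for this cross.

A testcross of a heterozygote (Aa × aa) gives a 1:1 phenotypic ratio.
Total ratio parts = 2. Expected numbers out of 619:
  rough-coated: 619 × 1/2 = 309.5
  smooth-coated: 619 × 1/2 = 309.5
χ² = Σ (O − E)² / E
  rough-coated: (316 − 309.5)² / 309.5 = 0.1365
  smooth-coated: (303 − 309.5)² / 309.5 = 0.1365
χ² = 0.1365 + 0.1365 = 0.273

0.273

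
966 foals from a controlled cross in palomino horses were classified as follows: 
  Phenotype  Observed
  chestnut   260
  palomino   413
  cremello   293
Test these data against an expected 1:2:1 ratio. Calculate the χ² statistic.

22.545

Expected counts for N = 966 under a 1:2:1 ratio (total parts = 4):
  chestnut: 966 × 1/4 = 241.5
  palomino: 966 × 2/4 = 483
  cremello: 966 × 1/4 = 241.5
χ² = Σ (O − E)² / E
  chestnut: (260 − 241.5)² / 241.5 = 1.4172
  palomino: (413 − 483)² / 483 = 10.1449
  cremello: (293 − 241.5)² / 241.5 = 10.9824
χ² = 1.4172 + 10.1449 + 10.9824 = 22.5445 ≈ 22.545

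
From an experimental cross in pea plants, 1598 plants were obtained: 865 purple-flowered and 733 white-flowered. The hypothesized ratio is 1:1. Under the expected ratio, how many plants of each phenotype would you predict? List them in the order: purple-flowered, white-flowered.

Expected counts for N = 1598 under a 1:1 ratio (total parts = 2):
  purple-flowered: 1598 × 1/2 = 799
  white-flowered: 1598 × 1/2 = 799

799, 799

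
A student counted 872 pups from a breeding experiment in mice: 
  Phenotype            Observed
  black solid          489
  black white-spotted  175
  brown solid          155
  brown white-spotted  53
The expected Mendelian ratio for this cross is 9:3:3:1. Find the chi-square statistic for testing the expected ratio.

The 9:3:3:1 ratio has 16 parts, so with N = 872 the expected counts are:
  black solid: 872 × 9/16 = 490.5
  black white-spotted: 872 × 3/16 = 163.5
  brown solid: 872 × 3/16 = 163.5
  brown white-spotted: 872 × 1/16 = 54.5
χ² = Σ (O − E)² / E
  black solid: (489 − 490.5)² / 490.5 = 0.0046
  black white-spotted: (175 − 163.5)² / 163.5 = 0.8089
  brown solid: (155 − 163.5)² / 163.5 = 0.4419
  brown white-spotted: (53 − 54.5)² / 54.5 = 0.0413
χ² = 0.0046 + 0.8089 + 0.4419 + 0.0413 = 1.2967 ≈ 1.297

1.297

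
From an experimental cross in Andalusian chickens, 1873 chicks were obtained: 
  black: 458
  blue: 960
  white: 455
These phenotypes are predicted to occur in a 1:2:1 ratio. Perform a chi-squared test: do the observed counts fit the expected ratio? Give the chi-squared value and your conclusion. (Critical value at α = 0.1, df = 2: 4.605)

Under the 1:2:1 hypothesis (Σ ratio = 4, N = 1873):
  black: 1873 × 1/4 = 468.25
  blue: 1873 × 2/4 = 936.5
  white: 1873 × 1/4 = 468.25
χ² = Σ (O − E)² / E
  black: (458 − 468.25)² / 468.25 = 0.2244
  blue: (960 − 936.5)² / 936.5 = 0.5897
  white: (455 − 468.25)² / 468.25 = 0.3749
χ² = 0.2244 + 0.5897 + 0.3749 = 1.189
Degrees of freedom = 3 − 1 = 2; critical value at α = 0.1 is 4.605.
Since 1.189 < 4.605, we fail to reject the null hypothesis — the data are consistent with the 1:2:1 ratio.

1.189; consistent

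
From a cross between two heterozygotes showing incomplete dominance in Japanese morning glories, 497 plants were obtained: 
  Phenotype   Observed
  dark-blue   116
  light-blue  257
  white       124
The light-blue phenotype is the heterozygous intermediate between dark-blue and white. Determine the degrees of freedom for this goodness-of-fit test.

2

With incomplete dominance, a heterozygote × heterozygote cross gives a 1:2:1 phenotypic ratio.
A goodness-of-fit test with 3 phenotype classes has df = 3 − 1 = 2.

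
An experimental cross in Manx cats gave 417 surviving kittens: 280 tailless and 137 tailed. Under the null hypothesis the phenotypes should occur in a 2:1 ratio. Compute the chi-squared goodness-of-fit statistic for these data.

Under the 2:1 hypothesis (Σ ratio = 3, N = 417):
  tailless: 417 × 2/3 = 278
  tailed: 417 × 1/3 = 139
χ² = Σ (O − E)² / E
  tailless: (280 − 278)² / 278 = 0.0144
  tailed: (137 − 139)² / 139 = 0.0288
χ² = 0.0144 + 0.0288 = 0.0432 ≈ 0.043

0.043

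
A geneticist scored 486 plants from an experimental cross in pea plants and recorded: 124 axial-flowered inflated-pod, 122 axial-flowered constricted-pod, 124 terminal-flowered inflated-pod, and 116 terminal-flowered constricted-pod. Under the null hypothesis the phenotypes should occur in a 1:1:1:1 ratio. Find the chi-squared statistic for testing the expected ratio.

0.354

Expected counts for N = 486 under a 1:1:1:1 ratio (total parts = 4):
  axial-flowered inflated-pod: 486 × 1/4 = 121.5
  axial-flowered constricted-pod: 486 × 1/4 = 121.5
  terminal-flowered inflated-pod: 486 × 1/4 = 121.5
  terminal-flowered constricted-pod: 486 × 1/4 = 121.5
χ² = Σ (O − E)² / E
  axial-flowered inflated-pod: (124 − 121.5)² / 121.5 = 0.0514
  axial-flowered constricted-pod: (122 − 121.5)² / 121.5 = 0.0021
  terminal-flowered inflated-pod: (124 − 121.5)² / 121.5 = 0.0514
  terminal-flowered constricted-pod: (116 − 121.5)² / 121.5 = 0.2490
χ² = 0.0514 + 0.0021 + 0.0514 + 0.2490 = 0.3539 ≈ 0.354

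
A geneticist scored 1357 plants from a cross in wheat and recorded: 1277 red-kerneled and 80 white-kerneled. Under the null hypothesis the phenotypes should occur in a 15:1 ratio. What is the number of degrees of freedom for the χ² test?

A goodness-of-fit test with 2 phenotype classes has df = 2 − 1 = 1.

1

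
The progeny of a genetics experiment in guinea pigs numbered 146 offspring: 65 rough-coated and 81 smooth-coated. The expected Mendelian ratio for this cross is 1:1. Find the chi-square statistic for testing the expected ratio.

Total ratio parts = 2. Expected numbers out of 146:
  rough-coated: 146 × 1/2 = 73
  smooth-coated: 146 × 1/2 = 73
χ² = Σ (O − E)² / E
  rough-coated: (65 − 73)² / 73 = 0.8767
  smooth-coated: (81 − 73)² / 73 = 0.8767
χ² = 0.8767 + 0.8767 = 1.7534 ≈ 1.753

1.753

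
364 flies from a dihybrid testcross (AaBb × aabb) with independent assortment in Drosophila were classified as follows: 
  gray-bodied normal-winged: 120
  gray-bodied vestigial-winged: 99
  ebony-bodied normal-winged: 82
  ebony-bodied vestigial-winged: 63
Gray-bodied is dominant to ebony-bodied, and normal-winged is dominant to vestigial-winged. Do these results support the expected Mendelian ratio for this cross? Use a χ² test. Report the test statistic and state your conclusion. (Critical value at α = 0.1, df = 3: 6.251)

A dihybrid testcross with independent assortment gives a 1:1:1:1 ratio.
Total ratio parts = 4. Expected numbers out of 364:
  gray-bodied normal-winged: 364 × 1/4 = 91
  gray-bodied vestigial-winged: 364 × 1/4 = 91
  ebony-bodied normal-winged: 364 × 1/4 = 91
  ebony-bodied vestigial-winged: 364 × 1/4 = 91
χ² = Σ (O − E)² / E
  gray-bodied normal-winged: (120 − 91)² / 91 = 9.2418
  gray-bodied vestigial-winged: (99 − 91)² / 91 = 0.7033
  ebony-bodied normal-winged: (82 − 91)² / 91 = 0.8901
  ebony-bodied vestigial-winged: (63 − 91)² / 91 = 8.6154
χ² = 9.2418 + 0.7033 + 0.8901 + 8.6154 = 19.4506 ≈ 19.451
Degrees of freedom = 4 − 1 = 3; critical value at α = 0.1 is 6.251.
Since 19.451 > 6.251, we reject the null hypothesis — the data do not fit the 1:1:1:1 ratio.

19.451; not consistent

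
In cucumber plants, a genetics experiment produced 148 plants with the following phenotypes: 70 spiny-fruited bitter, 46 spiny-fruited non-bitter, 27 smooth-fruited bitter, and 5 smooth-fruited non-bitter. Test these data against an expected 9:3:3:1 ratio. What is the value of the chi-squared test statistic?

Expected counts for N = 148 under a 9:3:3:1 ratio (total parts = 16):
  spiny-fruited bitter: 148 × 9/16 = 83.25
  spiny-fruited non-bitter: 148 × 3/16 = 27.75
  smooth-fruited bitter: 148 × 3/16 = 27.75
  smooth-fruited non-bitter: 148 × 1/16 = 9.25
χ² = Σ (O − E)² / E
  spiny-fruited bitter: (70 − 83.25)² / 83.25 = 2.1089
  spiny-fruited non-bitter: (46 − 27.75)² / 27.75 = 12.0023
  smooth-fruited bitter: (27 − 27.75)² / 27.75 = 0.0203
  smooth-fruited non-bitter: (5 − 9.25)² / 9.25 = 1.9527
χ² = 2.1089 + 12.0023 + 0.0203 + 1.9527 = 16.0842 ≈ 16.084

16.084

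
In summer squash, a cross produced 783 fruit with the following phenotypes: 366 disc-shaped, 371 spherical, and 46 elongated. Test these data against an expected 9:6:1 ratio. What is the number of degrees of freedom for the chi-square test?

A goodness-of-fit test with 3 phenotype classes has df = 3 − 1 = 2.

2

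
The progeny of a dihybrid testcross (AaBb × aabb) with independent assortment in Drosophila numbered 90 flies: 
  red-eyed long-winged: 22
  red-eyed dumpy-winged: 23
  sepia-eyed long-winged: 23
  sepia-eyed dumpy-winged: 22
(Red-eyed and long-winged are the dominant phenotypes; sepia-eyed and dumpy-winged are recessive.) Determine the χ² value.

0.044

A dihybrid testcross with independent assortment gives a 1:1:1:1 ratio.
Under the 1:1:1:1 hypothesis (Σ ratio = 4, N = 90):
  red-eyed long-winged: 90 × 1/4 = 22.5
  red-eyed dumpy-winged: 90 × 1/4 = 22.5
  sepia-eyed long-winged: 90 × 1/4 = 22.5
  sepia-eyed dumpy-winged: 90 × 1/4 = 22.5
χ² = Σ (O − E)² / E
  red-eyed long-winged: (22 − 22.5)² / 22.5 = 0.0111
  red-eyed dumpy-winged: (23 − 22.5)² / 22.5 = 0.0111
  sepia-eyed long-winged: (23 − 22.5)² / 22.5 = 0.0111
  sepia-eyed dumpy-winged: (22 − 22.5)² / 22.5 = 0.0111
χ² = 0.0111 + 0.0111 + 0.0111 + 0.0111 = 0.0444 ≈ 0.044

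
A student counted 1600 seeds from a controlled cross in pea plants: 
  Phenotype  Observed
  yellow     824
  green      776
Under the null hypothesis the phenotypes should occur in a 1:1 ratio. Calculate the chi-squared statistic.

1.440

The 1:1 ratio has 2 parts, so with N = 1600 the expected counts are:
  yellow: 1600 × 1/2 = 800
  green: 1600 × 1/2 = 800
χ² = Σ (O − E)² / E
  yellow: (824 − 800)² / 800 = 0.7200
  green: (776 − 800)² / 800 = 0.7200
χ² = 0.7200 + 0.7200 = 1.440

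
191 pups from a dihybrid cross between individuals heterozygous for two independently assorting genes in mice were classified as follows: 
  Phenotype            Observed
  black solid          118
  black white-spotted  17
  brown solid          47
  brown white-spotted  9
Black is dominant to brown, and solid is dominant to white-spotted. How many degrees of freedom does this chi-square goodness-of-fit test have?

3

A dihybrid F₂ with independent assortment and complete dominance at both loci gives a 9:3:3:1 phenotypic ratio.
A goodness-of-fit test with 4 phenotype classes has df = 4 − 1 = 3.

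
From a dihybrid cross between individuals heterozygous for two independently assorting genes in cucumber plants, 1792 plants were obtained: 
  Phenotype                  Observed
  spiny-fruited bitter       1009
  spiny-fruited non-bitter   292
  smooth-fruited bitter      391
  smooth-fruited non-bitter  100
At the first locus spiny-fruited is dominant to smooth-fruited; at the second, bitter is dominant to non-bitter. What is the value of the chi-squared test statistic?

16.052

A dihybrid F₂ with independent assortment and complete dominance at both loci gives a 9:3:3:1 phenotypic ratio.
Expected counts for N = 1792 under a 9:3:3:1 ratio (total parts = 16):
  spiny-fruited bitter: 1792 × 9/16 = 1008
  spiny-fruited non-bitter: 1792 × 3/16 = 336
  smooth-fruited bitter: 1792 × 3/16 = 336
  smooth-fruited non-bitter: 1792 × 1/16 = 112
χ² = Σ (O − E)² / E
  spiny-fruited bitter: (1009 − 1008)² / 1008 = 0.0010
  spiny-fruited non-bitter: (292 − 336)² / 336 = 5.7619
  smooth-fruited bitter: (391 − 336)² / 336 = 9.0030
  smooth-fruited non-bitter: (100 − 112)² / 112 = 1.2857
χ² = 0.0010 + 5.7619 + 9.0030 + 1.2857 = 16.0516 ≈ 16.052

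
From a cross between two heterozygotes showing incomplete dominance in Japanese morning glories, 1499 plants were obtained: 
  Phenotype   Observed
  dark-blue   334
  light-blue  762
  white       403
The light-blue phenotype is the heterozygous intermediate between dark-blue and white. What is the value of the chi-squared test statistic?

6.769

With incomplete dominance, a heterozygote × heterozygote cross gives a 1:2:1 phenotypic ratio.
The 1:2:1 ratio has 4 parts, so with N = 1499 the expected counts are:
  dark-blue: 1499 × 1/4 = 374.75
  light-blue: 1499 × 2/4 = 749.5
  white: 1499 × 1/4 = 374.75
χ² = Σ (O − E)² / E
  dark-blue: (334 − 374.75)² / 374.75 = 4.4311
  light-blue: (762 − 749.5)² / 749.5 = 0.2085
  white: (403 − 374.75)² / 374.75 = 2.1296
χ² = 4.4311 + 0.2085 + 2.1296 = 6.7692 ≈ 6.769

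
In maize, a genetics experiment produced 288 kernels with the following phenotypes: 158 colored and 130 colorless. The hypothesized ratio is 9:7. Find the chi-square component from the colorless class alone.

Expected counts for N = 288 under a 9:7 ratio (total parts = 16):
  colored: 288 × 9/16 = 162
  colorless: 288 × 7/16 = 126
Contribution of colorless: (130 − 126)² / 126 = 0.1270

0.127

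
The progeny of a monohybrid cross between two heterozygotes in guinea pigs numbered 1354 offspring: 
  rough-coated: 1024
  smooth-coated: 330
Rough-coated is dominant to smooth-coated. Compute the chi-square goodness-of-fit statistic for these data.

0.285

For a monohybrid cross between heterozygotes with complete dominance, the expected phenotypic ratio is 3:1.
Under the 3:1 hypothesis (Σ ratio = 4, N = 1354):
  rough-coated: 1354 × 3/4 = 1015.5
  smooth-coated: 1354 × 1/4 = 338.5
χ² = Σ (O − E)² / E
  rough-coated: (1024 − 1015.5)² / 1015.5 = 0.0711
  smooth-coated: (330 − 338.5)² / 338.5 = 0.2134
χ² = 0.0711 + 0.2134 = 0.2845 ≈ 0.285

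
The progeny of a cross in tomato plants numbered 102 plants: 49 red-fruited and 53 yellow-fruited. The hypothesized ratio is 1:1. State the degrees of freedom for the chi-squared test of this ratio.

A goodness-of-fit test with 2 phenotype classes has df = 2 − 1 = 1.

1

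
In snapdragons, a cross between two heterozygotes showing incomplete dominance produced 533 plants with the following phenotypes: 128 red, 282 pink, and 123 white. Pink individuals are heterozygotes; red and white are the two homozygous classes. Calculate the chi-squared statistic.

1.897

With incomplete dominance, a heterozygote × heterozygote cross gives a 1:2:1 phenotypic ratio.
The 1:2:1 ratio has 4 parts, so with N = 533 the expected counts are:
  red: 533 × 1/4 = 133.25
  pink: 533 × 2/4 = 266.5
  white: 533 × 1/4 = 133.25
χ² = Σ (O − E)² / E
  red: (128 − 133.25)² / 133.25 = 0.2068
  pink: (282 − 266.5)² / 266.5 = 0.9015
  white: (123 − 133.25)² / 133.25 = 0.7885
χ² = 0.2068 + 0.9015 + 0.7885 = 1.8968 ≈ 1.897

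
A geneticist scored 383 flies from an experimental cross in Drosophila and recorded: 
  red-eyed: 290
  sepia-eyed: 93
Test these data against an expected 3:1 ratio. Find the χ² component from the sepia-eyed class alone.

Expected counts for N = 383 under a 3:1 ratio (total parts = 4):
  red-eyed: 383 × 3/4 = 287.25
  sepia-eyed: 383 × 1/4 = 95.75
Contribution of sepia-eyed: (93 − 95.75)² / 95.75 = 0.0790

0.079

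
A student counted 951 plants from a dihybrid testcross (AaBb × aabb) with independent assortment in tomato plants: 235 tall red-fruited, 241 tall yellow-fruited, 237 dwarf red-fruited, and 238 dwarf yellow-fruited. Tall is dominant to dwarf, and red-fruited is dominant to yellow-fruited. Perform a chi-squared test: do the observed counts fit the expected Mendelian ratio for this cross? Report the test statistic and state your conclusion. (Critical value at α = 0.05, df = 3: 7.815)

0.079; consistent

A dihybrid testcross with independent assortment gives a 1:1:1:1 ratio.
Expected counts for N = 951 under a 1:1:1:1 ratio (total parts = 4):
  tall red-fruited: 951 × 1/4 = 237.75
  tall yellow-fruited: 951 × 1/4 = 237.75
  dwarf red-fruited: 951 × 1/4 = 237.75
  dwarf yellow-fruited: 951 × 1/4 = 237.75
χ² = Σ (O − E)² / E
  tall red-fruited: (235 − 237.75)² / 237.75 = 0.0318
  tall yellow-fruited: (241 − 237.75)² / 237.75 = 0.0444
  dwarf red-fruited: (237 − 237.75)² / 237.75 = 0.0024
  dwarf yellow-fruited: (238 − 237.75)² / 237.75 = 0.0003
χ² = 0.0318 + 0.0444 + 0.0024 + 0.0003 = 0.0789 ≈ 0.079
Degrees of freedom = 4 − 1 = 3; critical value at α = 0.05 is 7.815.
Since 0.079 < 7.815, we fail to reject the null hypothesis — the data are consistent with the 1:1:1:1 ratio.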